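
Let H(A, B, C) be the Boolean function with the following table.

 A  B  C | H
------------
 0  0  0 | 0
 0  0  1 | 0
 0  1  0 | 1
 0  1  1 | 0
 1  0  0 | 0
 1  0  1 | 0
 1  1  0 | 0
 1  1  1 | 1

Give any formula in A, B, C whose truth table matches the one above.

H=1 on 2 inputs: (0,1,0), (1,1,1). Reading each as a conjunction of literals (¬A·B·¬C, A·B·C) and taking the OR gives the canonical DNF.

H(A, B, C) = ((A' · B) · C') + ((A · B) · C)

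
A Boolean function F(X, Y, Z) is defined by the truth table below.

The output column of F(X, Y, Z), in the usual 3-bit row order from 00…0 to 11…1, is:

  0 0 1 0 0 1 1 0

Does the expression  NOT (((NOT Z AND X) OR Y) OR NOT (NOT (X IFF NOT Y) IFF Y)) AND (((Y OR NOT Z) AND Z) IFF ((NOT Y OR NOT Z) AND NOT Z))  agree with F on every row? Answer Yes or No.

No

Evaluate NOT (((NOT Z AND X) OR Y) OR NOT (NOT (X IFF NOT Y) IFF Y)) AND (((Y OR NOT Z) AND Z) IFF ((NOT Y OR NOT Z) AND NOT Z)) on each row and compare to F:
  X=0, Y=0, Z=0: formula gives 0, F = 0 ✓
  X=0, Y=0, Z=1: formula gives 0, F = 0 ✓
  X=0, Y=1, Z=0: formula gives 0, but F = 1 ✗
Row (0,1,0) is a counterexample, so the formula is not equivalent to F.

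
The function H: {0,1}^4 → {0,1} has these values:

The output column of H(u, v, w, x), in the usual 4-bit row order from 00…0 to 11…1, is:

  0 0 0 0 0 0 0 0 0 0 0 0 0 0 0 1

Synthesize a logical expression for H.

Only row (1,1,1,1) gives 1. That row's minterm u·v·w·x is H directly.

H(u, v, w, x) = ((u · v) · w) · x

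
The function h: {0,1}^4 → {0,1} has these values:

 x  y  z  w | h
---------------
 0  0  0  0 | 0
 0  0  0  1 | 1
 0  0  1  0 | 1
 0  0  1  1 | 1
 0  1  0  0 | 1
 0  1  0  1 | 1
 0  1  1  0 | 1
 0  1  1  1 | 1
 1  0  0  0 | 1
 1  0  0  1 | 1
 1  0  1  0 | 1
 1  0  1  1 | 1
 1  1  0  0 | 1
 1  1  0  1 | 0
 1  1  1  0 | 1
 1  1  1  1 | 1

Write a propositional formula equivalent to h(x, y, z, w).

h is 0 on only 2 rows — (0,0,0,0), (1,1,0,1). Writing each as a minterm (¬x·¬y·¬z·¬w, x·y·¬z·w) and OR-ing them characterizes exactly where h=0, so h is the negation of that disjunction.

h(x, y, z, w) = ~((((~x & ~y) & ~z) & ~w) | (((x & y) & ~z) & w))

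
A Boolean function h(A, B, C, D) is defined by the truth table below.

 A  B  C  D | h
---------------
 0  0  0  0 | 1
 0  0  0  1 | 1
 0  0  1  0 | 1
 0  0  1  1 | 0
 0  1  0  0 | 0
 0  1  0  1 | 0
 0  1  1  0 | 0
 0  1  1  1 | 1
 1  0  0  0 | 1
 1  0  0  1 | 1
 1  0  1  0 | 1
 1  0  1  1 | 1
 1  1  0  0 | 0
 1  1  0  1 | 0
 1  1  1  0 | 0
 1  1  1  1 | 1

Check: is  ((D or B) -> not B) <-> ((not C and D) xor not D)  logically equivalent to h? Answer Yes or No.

No

Test each input against both h and the formula:
  A=0, B=0, C=0, D=0: formula gives 1, h = 1 ✓
  A=0, B=0, C=0, D=1: formula gives 1, h = 1 ✓
  A=0, B=0, C=1, D=0: formula gives 1, h = 1 ✓
  A=0, B=0, C=1, D=1: formula gives 0, h = 0 ✓
  …
  A=1, B=0, C=1, D=1: formula gives 0, but h = 1 ✗
Row (1,0,1,1) is a counterexample, so the formula is not equivalent to h.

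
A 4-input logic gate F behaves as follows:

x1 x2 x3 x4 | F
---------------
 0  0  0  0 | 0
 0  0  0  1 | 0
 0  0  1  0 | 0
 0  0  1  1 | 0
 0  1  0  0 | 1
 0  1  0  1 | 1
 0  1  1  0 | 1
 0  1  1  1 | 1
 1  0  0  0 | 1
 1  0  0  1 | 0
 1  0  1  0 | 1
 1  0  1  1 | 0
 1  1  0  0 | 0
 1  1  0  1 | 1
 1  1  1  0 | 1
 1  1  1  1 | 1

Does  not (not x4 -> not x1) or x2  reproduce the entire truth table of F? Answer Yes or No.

Check the formula against F row by row:
  x1=0, x2=0, x3=0, x4=0: formula gives 0, F = 0 ✓
  x1=0, x2=0, x3=0, x4=1: formula gives 0, F = 0 ✓
  x1=0, x2=0, x3=1, x4=0: formula gives 0, F = 0 ✓
  x1=0, x2=0, x3=1, x4=1: formula gives 0, F = 0 ✓
  …
  x1=1, x2=1, x3=0, x4=0: formula gives 1, but F = 0 ✗
Row (1,1,0,0) is a counterexample, so the formula is not equivalent to F.

No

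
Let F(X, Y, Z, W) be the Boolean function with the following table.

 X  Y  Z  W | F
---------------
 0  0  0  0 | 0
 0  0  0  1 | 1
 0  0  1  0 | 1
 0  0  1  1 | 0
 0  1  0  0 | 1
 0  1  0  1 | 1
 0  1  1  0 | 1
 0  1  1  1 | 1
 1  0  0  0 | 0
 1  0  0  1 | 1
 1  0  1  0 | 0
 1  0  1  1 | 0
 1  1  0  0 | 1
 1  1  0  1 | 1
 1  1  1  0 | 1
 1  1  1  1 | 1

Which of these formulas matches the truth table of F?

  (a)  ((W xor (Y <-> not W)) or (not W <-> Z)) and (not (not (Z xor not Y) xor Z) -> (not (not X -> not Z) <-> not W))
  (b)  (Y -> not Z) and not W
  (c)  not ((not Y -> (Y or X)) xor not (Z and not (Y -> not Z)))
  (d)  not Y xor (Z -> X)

a

(b) fails at (0,0,0,0): the formula yields 1, F is 0.
(c) fails at (0,0,0,1): the formula yields 0, F is 1.
(d) fails at (0,0,0,1): the formula yields 0, F is 1.
Only (a) survives; checking it on all 16 rows confirms it matches F.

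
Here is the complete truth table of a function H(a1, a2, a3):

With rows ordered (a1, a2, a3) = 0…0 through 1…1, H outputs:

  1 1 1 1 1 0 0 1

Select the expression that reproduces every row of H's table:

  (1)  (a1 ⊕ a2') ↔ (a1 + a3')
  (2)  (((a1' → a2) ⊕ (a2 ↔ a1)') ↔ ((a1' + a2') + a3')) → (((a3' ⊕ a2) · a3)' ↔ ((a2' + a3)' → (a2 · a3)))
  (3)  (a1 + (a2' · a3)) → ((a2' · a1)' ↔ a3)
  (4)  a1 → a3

(1) fails at (0,0,1): the formula yields 0, H is 1.
(2) fails at (1,0,1): the formula yields 1, H is 0.
(4) fails at (1,0,0): the formula yields 0, H is 1.
Only (3) survives; checking it on all 8 rows confirms it matches H.

3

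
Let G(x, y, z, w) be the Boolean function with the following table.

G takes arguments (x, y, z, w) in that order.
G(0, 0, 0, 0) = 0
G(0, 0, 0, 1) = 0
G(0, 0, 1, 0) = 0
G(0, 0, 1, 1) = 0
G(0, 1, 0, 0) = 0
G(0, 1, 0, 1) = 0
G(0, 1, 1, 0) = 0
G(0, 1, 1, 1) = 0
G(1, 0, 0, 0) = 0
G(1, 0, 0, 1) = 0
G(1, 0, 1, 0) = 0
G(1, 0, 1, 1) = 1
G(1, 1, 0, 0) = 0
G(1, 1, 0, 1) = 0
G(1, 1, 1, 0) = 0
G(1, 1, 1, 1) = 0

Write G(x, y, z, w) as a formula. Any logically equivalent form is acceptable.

G(x, y, z, w) = ((x & ~y) & z) & w

G is 1 on exactly one input, (1,0,1,1), whose minterm is x·¬y·z·w. So G is just that conjunction.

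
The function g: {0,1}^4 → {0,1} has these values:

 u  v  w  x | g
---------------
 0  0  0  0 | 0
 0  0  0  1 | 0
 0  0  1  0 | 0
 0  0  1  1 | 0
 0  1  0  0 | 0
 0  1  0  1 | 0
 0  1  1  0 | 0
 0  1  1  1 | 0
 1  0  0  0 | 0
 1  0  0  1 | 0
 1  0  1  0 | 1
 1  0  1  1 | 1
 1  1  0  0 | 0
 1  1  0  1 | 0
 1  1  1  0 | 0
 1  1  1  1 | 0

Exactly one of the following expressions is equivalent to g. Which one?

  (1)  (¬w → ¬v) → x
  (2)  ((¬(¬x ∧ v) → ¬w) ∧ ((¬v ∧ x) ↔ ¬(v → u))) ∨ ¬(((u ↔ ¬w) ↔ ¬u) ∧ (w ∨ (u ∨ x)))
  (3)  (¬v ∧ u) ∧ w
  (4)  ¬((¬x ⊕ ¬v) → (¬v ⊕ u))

(1): at (0,0,0,1) it gives 1, but g = 0 — eliminated.
(2): at (0,0,0,0) it gives 1, but g = 0 — eliminated.
(4): at (0,1,0,0) it gives 1, but g = 0 — eliminated.
That leaves (3). Evaluating it on every row reproduces the table of g exactly.

3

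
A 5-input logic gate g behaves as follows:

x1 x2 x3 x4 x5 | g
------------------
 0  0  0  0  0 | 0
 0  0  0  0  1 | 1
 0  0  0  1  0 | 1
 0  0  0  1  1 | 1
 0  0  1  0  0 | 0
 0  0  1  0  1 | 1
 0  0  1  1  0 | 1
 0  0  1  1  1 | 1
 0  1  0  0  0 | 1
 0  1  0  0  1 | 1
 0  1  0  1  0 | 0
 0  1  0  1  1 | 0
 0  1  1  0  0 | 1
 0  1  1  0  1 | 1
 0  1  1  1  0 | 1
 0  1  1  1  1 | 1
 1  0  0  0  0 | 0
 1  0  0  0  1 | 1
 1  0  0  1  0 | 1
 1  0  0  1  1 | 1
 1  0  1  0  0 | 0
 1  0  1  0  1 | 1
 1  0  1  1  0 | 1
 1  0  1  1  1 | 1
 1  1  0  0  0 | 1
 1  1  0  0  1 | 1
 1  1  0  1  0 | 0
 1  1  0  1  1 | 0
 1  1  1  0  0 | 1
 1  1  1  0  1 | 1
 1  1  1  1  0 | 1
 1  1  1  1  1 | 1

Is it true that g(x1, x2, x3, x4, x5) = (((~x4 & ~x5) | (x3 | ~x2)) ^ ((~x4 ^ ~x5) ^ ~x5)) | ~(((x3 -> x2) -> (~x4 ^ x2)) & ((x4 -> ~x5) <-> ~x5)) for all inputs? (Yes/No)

Test each input against both g and the formula:
  x1=0, x2=0, x3=0, x4=0, x5=0: formula gives 0, g = 0 ✓
  x1=0, x2=0, x3=0, x4=0, x5=1: formula gives 1, g = 1 ✓
  x1=0, x2=0, x3=0, x4=1, x5=0: formula gives 1, g = 1 ✓
  x1=0, x2=0, x3=0, x4=1, x5=1: formula gives 1, g = 1 ✓
  …and likewise for the remaining 28 rows.
No disagreement on any input; they are logically equivalent.

Yes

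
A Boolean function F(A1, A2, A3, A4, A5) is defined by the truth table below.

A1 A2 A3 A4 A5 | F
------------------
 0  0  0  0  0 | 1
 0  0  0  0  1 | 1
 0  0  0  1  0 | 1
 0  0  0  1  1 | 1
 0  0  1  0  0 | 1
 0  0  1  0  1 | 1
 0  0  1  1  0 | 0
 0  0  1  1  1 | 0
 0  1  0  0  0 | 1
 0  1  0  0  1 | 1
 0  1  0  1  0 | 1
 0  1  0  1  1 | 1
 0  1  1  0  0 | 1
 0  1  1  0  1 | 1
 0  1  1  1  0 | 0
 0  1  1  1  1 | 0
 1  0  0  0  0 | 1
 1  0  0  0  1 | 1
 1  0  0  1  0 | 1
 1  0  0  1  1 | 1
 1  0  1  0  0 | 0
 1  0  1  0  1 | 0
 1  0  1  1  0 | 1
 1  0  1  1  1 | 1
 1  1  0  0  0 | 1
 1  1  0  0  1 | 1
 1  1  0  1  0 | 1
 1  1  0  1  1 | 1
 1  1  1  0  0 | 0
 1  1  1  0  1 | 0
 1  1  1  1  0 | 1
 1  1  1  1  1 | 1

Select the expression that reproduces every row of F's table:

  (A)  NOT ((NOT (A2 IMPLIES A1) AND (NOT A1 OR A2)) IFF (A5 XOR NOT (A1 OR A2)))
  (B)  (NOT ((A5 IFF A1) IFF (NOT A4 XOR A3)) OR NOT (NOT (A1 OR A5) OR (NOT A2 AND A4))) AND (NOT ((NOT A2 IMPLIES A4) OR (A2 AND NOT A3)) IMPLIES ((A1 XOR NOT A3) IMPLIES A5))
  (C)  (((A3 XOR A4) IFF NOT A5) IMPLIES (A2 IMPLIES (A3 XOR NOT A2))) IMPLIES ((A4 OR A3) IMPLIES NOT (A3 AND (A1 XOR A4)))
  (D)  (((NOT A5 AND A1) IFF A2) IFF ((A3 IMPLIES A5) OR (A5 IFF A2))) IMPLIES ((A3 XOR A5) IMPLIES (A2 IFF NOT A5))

(A) disagrees with F on (0,0,0,0,1) (formula → 0, table → 1); rule it out.
(B) disagrees with F on (0,0,0,0,0) (formula → 0, table → 1); rule it out.
(D) disagrees with F on (0,0,1,0,0) (formula → 0, table → 1); rule it out.
That leaves (C). Evaluating it on every row reproduces the table of F exactly.

C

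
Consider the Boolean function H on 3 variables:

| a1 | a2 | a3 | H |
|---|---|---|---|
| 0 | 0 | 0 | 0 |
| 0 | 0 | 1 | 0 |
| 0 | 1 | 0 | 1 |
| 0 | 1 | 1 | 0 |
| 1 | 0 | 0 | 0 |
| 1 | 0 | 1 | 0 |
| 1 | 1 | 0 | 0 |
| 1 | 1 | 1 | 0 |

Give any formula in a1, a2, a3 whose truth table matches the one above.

H(a1, a2, a3) = (~a1 & a2) & ~a3

Only row (0,1,0) gives 1. That row's minterm ¬a1·a2·¬a3 is H directly.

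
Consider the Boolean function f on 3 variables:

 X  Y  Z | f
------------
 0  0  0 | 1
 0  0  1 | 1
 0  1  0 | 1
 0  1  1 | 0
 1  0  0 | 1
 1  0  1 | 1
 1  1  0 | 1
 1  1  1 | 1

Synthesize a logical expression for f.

Only row (0,1,1) gives 0. So f is 1 everywhere except there — the complement of the minterm ¬X·Y·Z.

f(X, Y, Z) = ((X' · Y) · Z)'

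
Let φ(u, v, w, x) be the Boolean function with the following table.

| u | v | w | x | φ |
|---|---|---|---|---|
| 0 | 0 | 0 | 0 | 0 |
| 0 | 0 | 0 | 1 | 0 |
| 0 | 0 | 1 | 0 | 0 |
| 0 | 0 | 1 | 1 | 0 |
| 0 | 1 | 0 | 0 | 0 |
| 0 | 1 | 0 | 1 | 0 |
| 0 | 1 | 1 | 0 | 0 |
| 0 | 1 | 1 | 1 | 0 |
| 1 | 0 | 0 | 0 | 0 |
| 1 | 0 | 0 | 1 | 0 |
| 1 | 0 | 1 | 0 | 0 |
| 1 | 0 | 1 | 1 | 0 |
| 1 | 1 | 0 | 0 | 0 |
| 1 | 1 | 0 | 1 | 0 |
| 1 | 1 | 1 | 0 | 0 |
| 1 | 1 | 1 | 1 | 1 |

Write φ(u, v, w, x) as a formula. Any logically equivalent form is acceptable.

The output is 1 only when every input is 1 — the AND of all inputs.

φ(u, v, w, x) = ((u · v) · w) · x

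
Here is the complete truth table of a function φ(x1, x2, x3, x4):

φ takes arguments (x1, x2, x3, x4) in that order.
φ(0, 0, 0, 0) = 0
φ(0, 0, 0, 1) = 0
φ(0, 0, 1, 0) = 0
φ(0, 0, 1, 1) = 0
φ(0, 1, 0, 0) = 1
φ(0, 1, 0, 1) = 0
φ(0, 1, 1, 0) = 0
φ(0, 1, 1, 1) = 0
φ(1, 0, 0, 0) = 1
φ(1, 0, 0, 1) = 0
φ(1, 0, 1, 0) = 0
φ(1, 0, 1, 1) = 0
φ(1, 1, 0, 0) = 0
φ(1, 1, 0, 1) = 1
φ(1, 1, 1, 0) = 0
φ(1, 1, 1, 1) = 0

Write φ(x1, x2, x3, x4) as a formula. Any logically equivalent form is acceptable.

φ(x1, x2, x3, x4) = ((((~x1 & x2) & ~x3) & ~x4) | (((x1 & ~x2) & ~x3) & ~x4)) | (((x1 & x2) & ~x3) & x4)

φ=1 on 3 inputs: (0,1,0,0), (1,0,0,0), (1,1,0,1). Reading each as a conjunction of literals (¬x1·x2·¬x3·¬x4, x1·¬x2·¬x3·¬x4, x1·x2·¬x3·x4) and taking the OR gives the canonical DNF.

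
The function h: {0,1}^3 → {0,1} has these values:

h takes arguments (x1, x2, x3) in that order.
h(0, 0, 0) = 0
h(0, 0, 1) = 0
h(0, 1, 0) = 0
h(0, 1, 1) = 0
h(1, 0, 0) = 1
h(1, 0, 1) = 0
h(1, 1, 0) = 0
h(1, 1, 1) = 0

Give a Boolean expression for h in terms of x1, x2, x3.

Only row (1,0,0) gives 1. That row's minterm x1·¬x2·¬x3 is h directly.

h(x1, x2, x3) = (x1 · x2') · x3'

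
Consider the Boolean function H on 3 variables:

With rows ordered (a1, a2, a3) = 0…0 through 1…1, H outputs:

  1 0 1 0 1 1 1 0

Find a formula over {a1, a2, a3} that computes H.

H is 0 on only 3 rows — (0,0,1), (0,1,1), (1,1,1). Writing each as a minterm (¬a1·¬a2·a3, ¬a1·a2·a3, a1·a2·a3) and OR-ing them characterizes exactly where H=0, so H is the negation of that disjunction.

H(a1, a2, a3) = ((((a1' · a2') · a3) + ((a1' · a2) · a3)) + ((a1 · a2) · a3))'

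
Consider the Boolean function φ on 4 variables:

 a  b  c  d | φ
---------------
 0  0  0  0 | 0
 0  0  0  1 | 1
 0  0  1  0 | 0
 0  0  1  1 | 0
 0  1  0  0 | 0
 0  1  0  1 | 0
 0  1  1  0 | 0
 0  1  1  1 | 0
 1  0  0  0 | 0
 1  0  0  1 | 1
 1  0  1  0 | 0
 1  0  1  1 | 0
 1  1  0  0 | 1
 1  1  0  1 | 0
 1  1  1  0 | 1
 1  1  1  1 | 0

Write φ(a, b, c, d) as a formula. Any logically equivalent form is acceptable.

φ(a, b, c, d) = (((((~a & ~b) & ~c) & d) | (((a & ~b) & ~c) & d)) | (((a & b) & ~c) & ~d)) | (((a & b) & c) & ~d)

Collect the rows where φ=1 — (0,0,0,1), (1,0,0,1), (1,1,0,0), (1,1,1,0) — and write one minterm per row: ¬a·¬b·¬c·d, a·¬b·¬c·d, a·b·¬c·¬d, a·b·c·¬d. Their union (logical OR) reproduces the table exactly.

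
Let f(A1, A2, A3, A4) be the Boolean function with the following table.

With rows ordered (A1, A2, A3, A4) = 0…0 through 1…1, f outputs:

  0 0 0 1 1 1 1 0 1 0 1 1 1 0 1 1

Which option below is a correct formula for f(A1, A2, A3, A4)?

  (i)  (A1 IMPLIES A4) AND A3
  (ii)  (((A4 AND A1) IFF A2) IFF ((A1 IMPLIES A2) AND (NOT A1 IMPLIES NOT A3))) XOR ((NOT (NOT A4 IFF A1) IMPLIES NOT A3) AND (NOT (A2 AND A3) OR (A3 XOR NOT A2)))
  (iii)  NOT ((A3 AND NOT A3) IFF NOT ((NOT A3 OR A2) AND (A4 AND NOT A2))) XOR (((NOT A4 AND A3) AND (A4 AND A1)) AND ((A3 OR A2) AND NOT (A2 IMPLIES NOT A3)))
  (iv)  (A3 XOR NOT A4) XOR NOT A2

ii

(i) disagrees with f on (0,0,1,0) (formula → 1, table → 0); rule it out.
(iii) disagrees with f on (0,0,0,0) (formula → 1, table → 0); rule it out.
(iv) disagrees with f on (0,0,0,1) (formula → 1, table → 0); rule it out.
Only (ii) survives; checking it on all 16 rows confirms it matches f.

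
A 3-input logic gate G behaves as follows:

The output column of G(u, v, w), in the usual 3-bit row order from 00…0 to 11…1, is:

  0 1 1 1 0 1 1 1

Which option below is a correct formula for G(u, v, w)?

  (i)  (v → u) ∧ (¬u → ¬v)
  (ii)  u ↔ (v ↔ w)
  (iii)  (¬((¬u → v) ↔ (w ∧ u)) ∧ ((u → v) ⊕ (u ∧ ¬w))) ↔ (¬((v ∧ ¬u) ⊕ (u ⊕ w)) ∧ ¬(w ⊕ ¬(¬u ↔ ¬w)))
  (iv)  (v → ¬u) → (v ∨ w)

iv

(i) disagrees with G on (0,0,0) (formula → 1, table → 0); rule it out.
(ii) disagrees with G on (0,1,1) (formula → 0, table → 1); rule it out.
(iii) disagrees with G on (0,1,0) (formula → 0, table → 1); rule it out.
Only (iv) survives; checking it on all 8 rows confirms it matches G.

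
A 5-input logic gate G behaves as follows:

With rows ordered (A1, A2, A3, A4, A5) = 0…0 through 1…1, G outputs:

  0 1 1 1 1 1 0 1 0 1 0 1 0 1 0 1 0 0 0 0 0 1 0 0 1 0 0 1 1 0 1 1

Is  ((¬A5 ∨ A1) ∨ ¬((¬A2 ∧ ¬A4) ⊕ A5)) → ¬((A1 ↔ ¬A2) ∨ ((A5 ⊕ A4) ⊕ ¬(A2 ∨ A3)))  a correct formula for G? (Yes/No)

Test each input against both G and the formula:
  A1=0, A2=0, A3=0, A4=0, A5=0: formula gives 0, G = 0 ✓
  A1=0, A2=0, A3=0, A4=0, A5=1: formula gives 1, G = 1 ✓
  A1=0, A2=0, A3=0, A4=1, A5=0: formula gives 1, G = 1 ✓
  A1=0, A2=0, A3=0, A4=1, A5=1: formula gives 1, G = 1 ✓
  …
  A1=0, A2=0, A3=1, A4=0, A5=1: formula gives 0, but G = 1 ✗
Since they disagree at (0,0,1,0,1), the expression is not a correct formula for G.

No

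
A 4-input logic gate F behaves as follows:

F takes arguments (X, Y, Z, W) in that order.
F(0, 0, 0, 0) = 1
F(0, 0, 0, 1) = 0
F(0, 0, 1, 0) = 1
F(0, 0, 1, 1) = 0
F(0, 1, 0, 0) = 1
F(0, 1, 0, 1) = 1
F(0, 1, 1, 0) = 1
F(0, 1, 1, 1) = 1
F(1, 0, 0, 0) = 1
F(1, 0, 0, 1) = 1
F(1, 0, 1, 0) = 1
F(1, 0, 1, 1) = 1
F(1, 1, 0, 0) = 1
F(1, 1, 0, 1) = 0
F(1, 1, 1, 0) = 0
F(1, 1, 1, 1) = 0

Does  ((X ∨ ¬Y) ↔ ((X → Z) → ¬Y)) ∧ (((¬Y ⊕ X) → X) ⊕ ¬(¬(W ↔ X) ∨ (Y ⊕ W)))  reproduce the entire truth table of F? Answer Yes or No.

Yes

Test each input against both F and the formula:
  X=0, Y=0, Z=0, W=0: formula gives 1, F = 1 ✓
  X=0, Y=0, Z=0, W=1: formula gives 0, F = 0 ✓
  X=0, Y=0, Z=1, W=0: formula gives 1, F = 1 ✓
  X=0, Y=0, Z=1, W=1: formula gives 0, F = 0 ✓
  … (the remaining 12 rows also agree.)
Every row agrees, so the formula is equivalent.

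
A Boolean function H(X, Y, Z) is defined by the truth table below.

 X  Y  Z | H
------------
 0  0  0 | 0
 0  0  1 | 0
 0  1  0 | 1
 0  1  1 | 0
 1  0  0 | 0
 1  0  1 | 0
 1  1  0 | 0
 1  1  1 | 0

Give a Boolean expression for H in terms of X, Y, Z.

Only row (0,1,0) gives 1. That row's minterm ¬X·Y·¬Z is H directly.

H(X, Y, Z) = (~X & Y) & ~Z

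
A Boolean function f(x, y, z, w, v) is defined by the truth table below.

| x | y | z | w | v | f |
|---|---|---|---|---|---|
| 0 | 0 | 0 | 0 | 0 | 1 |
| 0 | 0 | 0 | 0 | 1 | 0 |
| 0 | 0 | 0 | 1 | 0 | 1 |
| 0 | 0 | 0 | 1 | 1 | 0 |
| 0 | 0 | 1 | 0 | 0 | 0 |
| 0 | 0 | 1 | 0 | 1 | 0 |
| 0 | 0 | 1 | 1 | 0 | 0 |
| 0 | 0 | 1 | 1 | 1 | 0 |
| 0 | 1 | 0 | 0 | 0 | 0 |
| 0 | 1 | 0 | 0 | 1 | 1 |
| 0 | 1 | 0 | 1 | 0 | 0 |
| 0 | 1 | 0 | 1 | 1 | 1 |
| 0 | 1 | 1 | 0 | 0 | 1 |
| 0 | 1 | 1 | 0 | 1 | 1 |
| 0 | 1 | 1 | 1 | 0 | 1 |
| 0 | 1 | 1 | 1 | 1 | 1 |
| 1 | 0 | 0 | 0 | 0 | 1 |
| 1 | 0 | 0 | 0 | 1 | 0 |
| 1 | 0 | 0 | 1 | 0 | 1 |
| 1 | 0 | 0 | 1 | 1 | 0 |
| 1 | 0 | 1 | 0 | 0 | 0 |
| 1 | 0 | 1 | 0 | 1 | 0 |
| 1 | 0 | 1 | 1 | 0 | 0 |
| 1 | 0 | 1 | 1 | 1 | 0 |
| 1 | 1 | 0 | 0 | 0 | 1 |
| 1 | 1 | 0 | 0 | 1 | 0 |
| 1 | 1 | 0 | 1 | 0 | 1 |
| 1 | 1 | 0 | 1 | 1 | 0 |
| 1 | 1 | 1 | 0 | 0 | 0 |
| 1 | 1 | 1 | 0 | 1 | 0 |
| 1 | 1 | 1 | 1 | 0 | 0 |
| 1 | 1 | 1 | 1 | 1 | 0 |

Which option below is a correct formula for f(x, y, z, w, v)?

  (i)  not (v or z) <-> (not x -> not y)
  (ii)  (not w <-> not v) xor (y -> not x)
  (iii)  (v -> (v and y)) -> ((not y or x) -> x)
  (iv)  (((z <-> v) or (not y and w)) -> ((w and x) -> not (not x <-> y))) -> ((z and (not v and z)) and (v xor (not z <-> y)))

i

(ii) disagrees with f on (0,0,0,0,0) (formula → 0, table → 1); rule it out.
(iii) disagrees with f on (0,0,0,0,0) (formula → 0, table → 1); rule it out.
(iv) disagrees with f on (0,0,0,0,0) (formula → 0, table → 1); rule it out.
Only (i) survives; checking it on all 32 rows confirms it matches f.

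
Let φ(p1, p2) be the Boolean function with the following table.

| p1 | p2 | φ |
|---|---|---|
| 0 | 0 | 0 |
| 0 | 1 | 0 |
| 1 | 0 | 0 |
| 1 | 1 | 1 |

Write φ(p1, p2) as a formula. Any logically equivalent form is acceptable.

The output is 1 only when every input is 1 — the AND of all inputs.

φ(p1, p2) = p1 ∧ p2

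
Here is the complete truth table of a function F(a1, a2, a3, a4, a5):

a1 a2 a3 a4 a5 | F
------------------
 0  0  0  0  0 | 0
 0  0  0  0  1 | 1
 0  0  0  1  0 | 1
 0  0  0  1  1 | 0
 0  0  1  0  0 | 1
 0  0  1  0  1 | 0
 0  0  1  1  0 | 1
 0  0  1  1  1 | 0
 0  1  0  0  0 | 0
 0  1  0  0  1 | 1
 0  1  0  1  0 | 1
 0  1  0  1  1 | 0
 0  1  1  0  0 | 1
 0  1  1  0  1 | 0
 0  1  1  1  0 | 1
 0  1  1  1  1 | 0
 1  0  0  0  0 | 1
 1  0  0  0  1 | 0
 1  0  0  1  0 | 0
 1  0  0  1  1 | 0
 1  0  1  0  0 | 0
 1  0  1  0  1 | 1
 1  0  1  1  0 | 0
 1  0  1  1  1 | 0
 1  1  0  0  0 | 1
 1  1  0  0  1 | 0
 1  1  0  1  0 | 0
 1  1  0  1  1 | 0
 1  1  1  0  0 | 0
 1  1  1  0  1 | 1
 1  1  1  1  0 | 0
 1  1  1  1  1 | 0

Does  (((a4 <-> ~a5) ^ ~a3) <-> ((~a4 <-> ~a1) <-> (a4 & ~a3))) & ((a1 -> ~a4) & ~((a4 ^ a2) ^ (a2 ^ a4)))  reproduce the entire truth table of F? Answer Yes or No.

Evaluate (((a4 <-> ~a5) ^ ~a3) <-> ((~a4 <-> ~a1) <-> (a4 & ~a3))) & ((a1 -> ~a4) & ~((a4 ^ a2) ^ (a2 ^ a4))) on each row and compare to F:
  a1=0, a2=0, a3=0, a4=0, a5=0: formula gives 0, F = 0 ✓
  a1=0, a2=0, a3=0, a4=0, a5=1: formula gives 1, F = 1 ✓
  a1=0, a2=0, a3=0, a4=1, a5=0: formula gives 1, F = 1 ✓
  a1=0, a2=0, a3=0, a4=1, a5=1: formula gives 0, F = 0 ✓
  …and likewise for the remaining 28 rows.
All 32 rows match — the expression computes F exactly.

Yes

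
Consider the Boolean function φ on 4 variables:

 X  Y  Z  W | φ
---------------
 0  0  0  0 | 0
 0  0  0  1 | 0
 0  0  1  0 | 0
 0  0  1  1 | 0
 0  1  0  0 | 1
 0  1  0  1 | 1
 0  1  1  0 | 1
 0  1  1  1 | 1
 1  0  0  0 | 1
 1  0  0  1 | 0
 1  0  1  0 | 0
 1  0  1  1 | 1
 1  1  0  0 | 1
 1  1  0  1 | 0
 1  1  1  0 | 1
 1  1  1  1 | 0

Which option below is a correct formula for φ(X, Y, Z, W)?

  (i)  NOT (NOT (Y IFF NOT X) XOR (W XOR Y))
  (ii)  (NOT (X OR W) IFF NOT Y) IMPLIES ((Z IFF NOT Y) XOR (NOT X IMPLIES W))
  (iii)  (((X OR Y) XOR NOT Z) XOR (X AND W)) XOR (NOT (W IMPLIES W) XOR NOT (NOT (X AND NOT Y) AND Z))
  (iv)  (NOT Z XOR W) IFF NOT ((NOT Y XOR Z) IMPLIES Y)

iii

(i): at (0,0,0,1) it gives 1, but φ = 0 — eliminated.
(ii): at (0,0,0,1) it gives 1, but φ = 0 — eliminated.
(iv): at (0,0,0,0) it gives 1, but φ = 0 — eliminated.
That leaves (iii). Evaluating it on every row reproduces the table of φ exactly.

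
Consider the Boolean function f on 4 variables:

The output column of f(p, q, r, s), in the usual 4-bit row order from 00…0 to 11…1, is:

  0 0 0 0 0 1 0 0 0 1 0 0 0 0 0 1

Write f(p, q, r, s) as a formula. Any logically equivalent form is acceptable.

f=1 on 3 inputs: (0,1,0,1), (1,0,0,1), (1,1,1,1). Reading each as a conjunction of literals (¬p·q·¬r·s, p·¬q·¬r·s, p·q·r·s) and taking the OR gives the canonical DNF.

f(p, q, r, s) = ((((~p & q) & ~r) & s) | (((p & ~q) & ~r) & s)) | (((p & q) & r) & s)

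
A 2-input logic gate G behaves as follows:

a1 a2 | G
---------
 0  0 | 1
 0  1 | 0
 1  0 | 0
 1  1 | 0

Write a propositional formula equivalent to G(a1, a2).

The output is 1 only when every input is 0 — NOR of all inputs.

G(a1, a2) = not (a1 or a2)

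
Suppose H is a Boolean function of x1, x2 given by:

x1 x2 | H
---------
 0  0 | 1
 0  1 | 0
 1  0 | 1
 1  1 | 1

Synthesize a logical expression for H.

H(x1, x2) = not (not x1 and x2)

Only row (0,1) gives 0. So H is 1 everywhere except there — the complement of the minterm ¬x1·x2.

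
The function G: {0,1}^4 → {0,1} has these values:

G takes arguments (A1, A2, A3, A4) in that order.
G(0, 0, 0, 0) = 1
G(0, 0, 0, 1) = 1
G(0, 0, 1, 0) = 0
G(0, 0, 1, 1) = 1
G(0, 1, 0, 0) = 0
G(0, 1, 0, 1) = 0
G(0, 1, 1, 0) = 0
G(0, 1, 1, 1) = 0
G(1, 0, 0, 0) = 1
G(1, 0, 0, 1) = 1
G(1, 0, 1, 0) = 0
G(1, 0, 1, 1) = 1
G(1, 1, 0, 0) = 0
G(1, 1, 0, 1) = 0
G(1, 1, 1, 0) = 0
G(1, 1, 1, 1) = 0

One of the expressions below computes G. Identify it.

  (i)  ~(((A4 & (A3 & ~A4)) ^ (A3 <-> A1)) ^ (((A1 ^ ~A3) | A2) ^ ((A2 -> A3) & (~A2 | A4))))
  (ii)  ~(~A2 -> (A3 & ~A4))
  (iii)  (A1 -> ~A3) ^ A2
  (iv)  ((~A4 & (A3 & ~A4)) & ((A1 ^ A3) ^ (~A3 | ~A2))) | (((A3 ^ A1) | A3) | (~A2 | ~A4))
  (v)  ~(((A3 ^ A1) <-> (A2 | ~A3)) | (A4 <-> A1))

(i): at (0,0,0,0) it gives 0, but G = 1 — eliminated.
(iii): at (0,0,1,0) it gives 1, but G = 0 — eliminated.
(iv): at (0,0,1,0) it gives 1, but G = 0 — eliminated.
(v): at (0,0,0,0) it gives 0, but G = 1 — eliminated.
Only (ii) survives; checking it on all 16 rows confirms it matches G.

ii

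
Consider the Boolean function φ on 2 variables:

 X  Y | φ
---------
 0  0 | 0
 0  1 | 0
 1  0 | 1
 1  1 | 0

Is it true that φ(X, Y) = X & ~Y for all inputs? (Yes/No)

Yes

Test each input against both φ and the formula:
  X=0, Y=0: formula gives 0, φ = 0 ✓
  X=0, Y=1: formula gives 0, φ = 0 ✓
  X=1, Y=0: formula gives 1, φ = 1 ✓
  X=1, Y=1: formula gives 0, φ = 0 ✓
No disagreement on any input; they are logically equivalent.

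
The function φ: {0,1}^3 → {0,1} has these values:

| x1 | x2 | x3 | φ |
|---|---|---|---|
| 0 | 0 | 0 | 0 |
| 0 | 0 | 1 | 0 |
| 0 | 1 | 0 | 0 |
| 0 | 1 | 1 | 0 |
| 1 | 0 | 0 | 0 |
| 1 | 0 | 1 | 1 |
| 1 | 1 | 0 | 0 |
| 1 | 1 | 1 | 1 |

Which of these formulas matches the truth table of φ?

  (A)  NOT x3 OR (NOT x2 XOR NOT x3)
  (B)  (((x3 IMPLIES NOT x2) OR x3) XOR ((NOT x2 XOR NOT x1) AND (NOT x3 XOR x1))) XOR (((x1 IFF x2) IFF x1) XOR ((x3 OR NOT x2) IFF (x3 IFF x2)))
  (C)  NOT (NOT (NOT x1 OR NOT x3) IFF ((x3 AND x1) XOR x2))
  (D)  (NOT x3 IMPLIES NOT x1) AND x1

(A) disagrees with φ on (0,0,0) (formula → 1, table → 0); rule it out.
(B) disagrees with φ on (0,0,1) (formula → 1, table → 0); rule it out.
(C) disagrees with φ on (0,1,0) (formula → 1, table → 0); rule it out.
(D) is the remaining candidate, and it agrees with φ on all 8 inputs.

D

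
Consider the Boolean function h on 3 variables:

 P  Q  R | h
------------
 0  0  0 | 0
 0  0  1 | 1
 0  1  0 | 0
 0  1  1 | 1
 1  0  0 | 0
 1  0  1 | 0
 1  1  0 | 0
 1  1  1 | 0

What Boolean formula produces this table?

Collect the rows where h=1 — (0,0,1), (0,1,1) — and write one minterm per row: ¬P·¬Q·R, ¬P·Q·R. Their union (logical OR) reproduces the table exactly.

h(P, Q, R) = ((NOT P AND NOT Q) AND R) OR ((NOT P AND Q) AND R)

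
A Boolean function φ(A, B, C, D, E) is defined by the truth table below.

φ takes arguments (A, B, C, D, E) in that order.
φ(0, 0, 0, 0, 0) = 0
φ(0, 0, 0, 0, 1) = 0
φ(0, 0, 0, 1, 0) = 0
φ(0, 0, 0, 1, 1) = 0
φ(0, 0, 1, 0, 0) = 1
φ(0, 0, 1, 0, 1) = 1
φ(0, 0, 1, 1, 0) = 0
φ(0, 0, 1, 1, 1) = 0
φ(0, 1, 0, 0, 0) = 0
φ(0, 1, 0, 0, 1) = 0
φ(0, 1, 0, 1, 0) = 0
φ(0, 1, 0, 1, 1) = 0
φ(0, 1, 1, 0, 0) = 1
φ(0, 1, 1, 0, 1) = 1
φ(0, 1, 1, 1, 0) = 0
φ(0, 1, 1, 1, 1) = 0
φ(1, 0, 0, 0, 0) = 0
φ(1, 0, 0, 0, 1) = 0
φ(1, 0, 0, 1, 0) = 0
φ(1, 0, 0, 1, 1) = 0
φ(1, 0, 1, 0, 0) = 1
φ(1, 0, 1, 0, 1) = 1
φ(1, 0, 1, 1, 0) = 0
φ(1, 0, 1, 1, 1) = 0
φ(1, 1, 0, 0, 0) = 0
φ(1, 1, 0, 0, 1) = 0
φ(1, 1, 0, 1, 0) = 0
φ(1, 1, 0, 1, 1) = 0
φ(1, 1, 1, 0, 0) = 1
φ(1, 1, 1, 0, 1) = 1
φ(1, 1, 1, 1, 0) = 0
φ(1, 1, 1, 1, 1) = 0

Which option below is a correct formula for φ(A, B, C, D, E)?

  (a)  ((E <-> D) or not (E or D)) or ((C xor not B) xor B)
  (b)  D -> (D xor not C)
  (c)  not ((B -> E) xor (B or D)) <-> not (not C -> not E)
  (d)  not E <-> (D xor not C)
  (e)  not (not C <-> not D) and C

e

(a) disagrees with φ on (0,0,0,0,0) (formula → 1, table → 0); rule it out.
(b) disagrees with φ on (0,0,0,0,0) (formula → 1, table → 0); rule it out.
(c) disagrees with φ on (0,0,0,0,0) (formula → 1, table → 0); rule it out.
(d) disagrees with φ on (0,0,0,0,0) (formula → 1, table → 0); rule it out.
Only (e) survives; checking it on all 32 rows confirms it matches φ.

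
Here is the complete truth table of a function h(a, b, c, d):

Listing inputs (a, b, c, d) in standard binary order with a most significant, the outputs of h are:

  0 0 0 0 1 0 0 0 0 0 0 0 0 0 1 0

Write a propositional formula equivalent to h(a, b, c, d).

h(a, b, c, d) = (((a' · b) · c') · d') + (((a · b) · c) · d')

Collect the rows where h=1 — (0,1,0,0), (1,1,1,0) — and write one minterm per row: ¬a·b·¬c·¬d, a·b·c·¬d. Their union (logical OR) reproduces the table exactly.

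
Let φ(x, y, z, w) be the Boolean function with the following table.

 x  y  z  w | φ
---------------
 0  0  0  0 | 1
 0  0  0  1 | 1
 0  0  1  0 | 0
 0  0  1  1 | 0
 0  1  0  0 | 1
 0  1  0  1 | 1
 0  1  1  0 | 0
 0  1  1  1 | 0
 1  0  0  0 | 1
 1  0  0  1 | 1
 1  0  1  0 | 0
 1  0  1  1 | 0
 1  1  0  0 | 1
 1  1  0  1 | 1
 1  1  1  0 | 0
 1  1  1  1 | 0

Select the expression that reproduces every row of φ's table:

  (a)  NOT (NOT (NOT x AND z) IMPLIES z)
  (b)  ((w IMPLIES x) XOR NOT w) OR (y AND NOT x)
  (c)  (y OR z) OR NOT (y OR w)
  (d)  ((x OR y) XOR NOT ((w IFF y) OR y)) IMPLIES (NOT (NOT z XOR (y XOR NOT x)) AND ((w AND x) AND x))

(b) disagrees with φ on (0,0,0,0) (formula → 0, table → 1); rule it out.
(c) disagrees with φ on (0,0,0,1) (formula → 0, table → 1); rule it out.
(d) disagrees with φ on (0,0,0,1) (formula → 0, table → 1); rule it out.
(a) is the remaining candidate, and it agrees with φ on all 16 inputs.

a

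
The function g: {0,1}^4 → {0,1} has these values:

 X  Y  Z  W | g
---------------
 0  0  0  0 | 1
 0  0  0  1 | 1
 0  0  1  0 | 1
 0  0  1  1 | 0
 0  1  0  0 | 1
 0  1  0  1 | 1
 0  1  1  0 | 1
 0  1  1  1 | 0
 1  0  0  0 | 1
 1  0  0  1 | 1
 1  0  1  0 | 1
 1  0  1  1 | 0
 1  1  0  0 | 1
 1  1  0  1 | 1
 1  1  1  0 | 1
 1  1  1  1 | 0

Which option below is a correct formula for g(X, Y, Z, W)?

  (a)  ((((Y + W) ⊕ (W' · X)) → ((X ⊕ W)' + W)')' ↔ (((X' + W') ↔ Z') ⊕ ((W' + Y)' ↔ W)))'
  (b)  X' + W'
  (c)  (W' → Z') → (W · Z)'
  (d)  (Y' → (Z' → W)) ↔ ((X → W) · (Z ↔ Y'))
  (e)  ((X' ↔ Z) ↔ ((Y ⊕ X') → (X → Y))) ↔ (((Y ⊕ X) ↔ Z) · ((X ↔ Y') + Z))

c

(a) fails at (0,0,0,0): the formula yields 0, g is 1.
(b) fails at (0,0,1,1): the formula yields 1, g is 0.
(d) fails at (0,0,0,1): the formula yields 0, g is 1.
(e) fails at (0,0,1,0): the formula yields 0, g is 1.
Only (c) survives; checking it on all 16 rows confirms it matches g.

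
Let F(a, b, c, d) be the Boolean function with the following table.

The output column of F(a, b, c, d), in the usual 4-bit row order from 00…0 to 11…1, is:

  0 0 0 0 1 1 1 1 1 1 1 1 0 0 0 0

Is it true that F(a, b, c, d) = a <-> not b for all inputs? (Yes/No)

Yes

Check the formula against F row by row:
  a=0, b=0, c=0, d=0: formula gives 0, F = 0 ✓
  a=0, b=0, c=0, d=1: formula gives 0, F = 0 ✓
  a=0, b=0, c=1, d=0: formula gives 0, F = 0 ✓
  a=0, b=0, c=1, d=1: formula gives 0, F = 0 ✓
  …and likewise for the remaining 12 rows.
All 16 rows match — the expression computes F exactly.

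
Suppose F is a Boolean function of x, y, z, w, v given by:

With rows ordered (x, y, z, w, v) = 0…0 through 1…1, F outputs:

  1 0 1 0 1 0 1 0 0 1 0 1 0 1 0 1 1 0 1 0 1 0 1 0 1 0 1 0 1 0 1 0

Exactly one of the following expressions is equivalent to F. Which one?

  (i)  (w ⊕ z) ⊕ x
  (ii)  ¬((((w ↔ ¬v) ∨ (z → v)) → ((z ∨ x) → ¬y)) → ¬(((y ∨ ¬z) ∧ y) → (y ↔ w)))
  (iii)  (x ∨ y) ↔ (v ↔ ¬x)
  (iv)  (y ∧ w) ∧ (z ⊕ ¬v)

iii

(i) disagrees with F on (0,0,0,0,0) (formula → 0, table → 1); rule it out.
(ii) disagrees with F on (0,0,0,0,1) (formula → 1, table → 0); rule it out.
(iv) disagrees with F on (0,0,0,0,0) (formula → 0, table → 1); rule it out.
Only (iii) survives; checking it on all 32 rows confirms it matches F.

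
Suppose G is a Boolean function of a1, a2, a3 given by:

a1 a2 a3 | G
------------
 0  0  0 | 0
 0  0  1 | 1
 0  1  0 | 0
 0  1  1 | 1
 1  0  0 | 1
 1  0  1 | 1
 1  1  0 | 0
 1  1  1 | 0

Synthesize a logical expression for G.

Collect the rows where G=1 — (0,0,1), (0,1,1), (1,0,0), (1,0,1) — and write one minterm per row: ¬a1·¬a2·a3, ¬a1·a2·a3, a1·¬a2·¬a3, a1·¬a2·a3. Their union (logical OR) reproduces the table exactly.

G(a1, a2, a3) = ((((not a1 and not a2) and a3) or ((not a1 and a2) and a3)) or ((a1 and not a2) and not a3)) or ((a1 and not a2) and a3)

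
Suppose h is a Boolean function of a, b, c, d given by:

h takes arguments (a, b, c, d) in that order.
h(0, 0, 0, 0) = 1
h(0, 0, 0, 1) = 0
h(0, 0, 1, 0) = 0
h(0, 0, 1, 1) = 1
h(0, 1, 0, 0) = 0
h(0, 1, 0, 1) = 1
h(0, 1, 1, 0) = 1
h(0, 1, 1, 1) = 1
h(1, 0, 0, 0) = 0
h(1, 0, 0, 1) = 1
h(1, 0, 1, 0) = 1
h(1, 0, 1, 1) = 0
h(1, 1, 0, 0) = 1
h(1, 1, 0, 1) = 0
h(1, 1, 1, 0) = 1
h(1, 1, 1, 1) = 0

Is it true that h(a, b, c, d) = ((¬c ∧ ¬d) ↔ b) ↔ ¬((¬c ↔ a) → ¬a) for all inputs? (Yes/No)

Check the formula against h row by row:
  a=0, b=0, c=0, d=0: formula gives 1, h = 1 ✓
  a=0, b=0, c=0, d=1: formula gives 0, h = 0 ✓
  a=0, b=0, c=1, d=0: formula gives 0, h = 0 ✓
  a=0, b=0, c=1, d=1: formula gives 0, but h = 1 ✗
Row (0,0,1,1) is a counterexample, so the formula is not equivalent to h.

No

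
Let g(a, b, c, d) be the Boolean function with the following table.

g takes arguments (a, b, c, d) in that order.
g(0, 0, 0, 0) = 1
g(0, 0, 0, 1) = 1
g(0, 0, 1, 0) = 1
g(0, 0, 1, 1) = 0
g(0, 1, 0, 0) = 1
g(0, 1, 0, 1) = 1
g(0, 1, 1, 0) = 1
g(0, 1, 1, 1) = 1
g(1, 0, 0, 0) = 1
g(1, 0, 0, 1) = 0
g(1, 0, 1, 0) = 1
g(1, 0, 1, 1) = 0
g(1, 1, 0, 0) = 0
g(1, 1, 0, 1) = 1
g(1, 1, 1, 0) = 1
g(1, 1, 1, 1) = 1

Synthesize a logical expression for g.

g(a, b, c, d) = ¬((((((¬a ∧ ¬b) ∧ c) ∧ d) ∨ (((a ∧ ¬b) ∧ ¬c) ∧ d)) ∨ (((a ∧ ¬b) ∧ c) ∧ d)) ∨ (((a ∧ b) ∧ ¬c) ∧ ¬d))

The 0-rows are (0,0,1,1), (1,0,0,1), (1,0,1,1), (1,1,0,0). Take each as a conjunction (¬a·¬b·c·d, a·¬b·¬c·d, a·¬b·c·d, a·b·¬c·¬d), form their disjunction, and complement — that gives a formula that is 1 everywhere g is.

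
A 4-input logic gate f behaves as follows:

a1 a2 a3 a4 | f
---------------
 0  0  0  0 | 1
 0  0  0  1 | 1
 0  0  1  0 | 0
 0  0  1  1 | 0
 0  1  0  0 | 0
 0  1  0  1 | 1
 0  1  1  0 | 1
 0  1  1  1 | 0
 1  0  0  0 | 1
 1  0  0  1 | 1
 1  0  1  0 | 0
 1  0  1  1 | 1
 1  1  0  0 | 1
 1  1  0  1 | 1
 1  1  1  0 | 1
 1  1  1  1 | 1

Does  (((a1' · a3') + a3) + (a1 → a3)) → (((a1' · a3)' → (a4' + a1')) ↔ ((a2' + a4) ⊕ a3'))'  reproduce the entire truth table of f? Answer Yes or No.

Test each input against both f and the formula:
  a1=0, a2=0, a3=0, a4=0: formula gives 1, f = 1 ✓
  a1=0, a2=0, a3=0, a4=1: formula gives 1, f = 1 ✓
  a1=0, a2=0, a3=1, a4=0: formula gives 0, f = 0 ✓
  a1=0, a2=0, a3=1, a4=1: formula gives 0, f = 0 ✓
  …and likewise for the remaining 12 rows.
No disagreement on any input; they are logically equivalent.

Yes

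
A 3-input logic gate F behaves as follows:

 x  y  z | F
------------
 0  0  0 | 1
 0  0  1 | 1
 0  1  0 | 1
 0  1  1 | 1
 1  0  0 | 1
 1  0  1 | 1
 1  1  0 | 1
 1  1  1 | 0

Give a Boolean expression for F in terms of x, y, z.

The output is 0 only when every input is 1 — NAND of all inputs.

F(x, y, z) = ((x · y) · z)'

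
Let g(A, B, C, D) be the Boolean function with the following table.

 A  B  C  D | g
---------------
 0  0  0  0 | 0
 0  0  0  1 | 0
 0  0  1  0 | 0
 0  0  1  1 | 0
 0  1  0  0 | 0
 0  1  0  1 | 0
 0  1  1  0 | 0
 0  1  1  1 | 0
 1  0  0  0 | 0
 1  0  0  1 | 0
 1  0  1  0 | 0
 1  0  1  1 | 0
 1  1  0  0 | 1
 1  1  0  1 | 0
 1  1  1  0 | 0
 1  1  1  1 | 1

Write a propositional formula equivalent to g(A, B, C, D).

g(A, B, C, D) = (((A & B) & ~C) & ~D) | (((A & B) & C) & D)

g=1 on 2 inputs: (1,1,0,0), (1,1,1,1). Reading each as a conjunction of literals (A·B·¬C·¬D, A·B·C·D) and taking the OR gives the canonical DNF.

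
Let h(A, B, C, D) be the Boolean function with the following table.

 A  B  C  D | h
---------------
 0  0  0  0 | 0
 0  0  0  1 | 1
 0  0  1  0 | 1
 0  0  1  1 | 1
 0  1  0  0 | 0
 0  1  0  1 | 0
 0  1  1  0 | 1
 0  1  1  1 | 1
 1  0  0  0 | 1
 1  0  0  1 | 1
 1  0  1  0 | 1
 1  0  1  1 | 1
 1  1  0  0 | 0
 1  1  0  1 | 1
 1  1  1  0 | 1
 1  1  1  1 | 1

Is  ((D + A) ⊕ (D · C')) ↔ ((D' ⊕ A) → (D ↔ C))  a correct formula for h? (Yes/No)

No

Check the formula against h row by row:
  A=0, B=0, C=0, D=0: formula gives 0, h = 0 ✓
  A=0, B=0, C=0, D=1: formula gives 0, but h = 1 ✗
A single disagreement suffices: at (0,0,0,1) they differ, so the formula does not compute h.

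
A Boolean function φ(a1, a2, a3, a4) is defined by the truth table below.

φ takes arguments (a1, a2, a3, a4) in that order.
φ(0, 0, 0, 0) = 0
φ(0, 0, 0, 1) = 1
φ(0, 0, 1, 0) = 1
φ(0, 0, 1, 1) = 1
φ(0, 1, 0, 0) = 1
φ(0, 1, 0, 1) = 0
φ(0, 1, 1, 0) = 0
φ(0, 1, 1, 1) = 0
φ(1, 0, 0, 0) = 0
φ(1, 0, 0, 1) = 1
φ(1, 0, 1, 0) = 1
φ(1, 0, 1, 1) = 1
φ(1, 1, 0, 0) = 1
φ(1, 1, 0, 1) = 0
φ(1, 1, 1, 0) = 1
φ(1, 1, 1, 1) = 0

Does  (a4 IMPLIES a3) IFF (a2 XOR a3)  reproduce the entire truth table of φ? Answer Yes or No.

No

Evaluate (a4 IMPLIES a3) IFF (a2 XOR a3) on each row and compare to φ:
  a1=0, a2=0, a3=0, a4=0: formula gives 0, φ = 0 ✓
  a1=0, a2=0, a3=0, a4=1: formula gives 1, φ = 1 ✓
  a1=0, a2=0, a3=1, a4=0: formula gives 1, φ = 1 ✓
  a1=0, a2=0, a3=1, a4=1: formula gives 1, φ = 1 ✓
  …
  a1=1, a2=1, a3=1, a4=0: formula gives 0, but φ = 1 ✗
A single disagreement suffices: at (1,1,1,0) they differ, so the formula does not compute φ.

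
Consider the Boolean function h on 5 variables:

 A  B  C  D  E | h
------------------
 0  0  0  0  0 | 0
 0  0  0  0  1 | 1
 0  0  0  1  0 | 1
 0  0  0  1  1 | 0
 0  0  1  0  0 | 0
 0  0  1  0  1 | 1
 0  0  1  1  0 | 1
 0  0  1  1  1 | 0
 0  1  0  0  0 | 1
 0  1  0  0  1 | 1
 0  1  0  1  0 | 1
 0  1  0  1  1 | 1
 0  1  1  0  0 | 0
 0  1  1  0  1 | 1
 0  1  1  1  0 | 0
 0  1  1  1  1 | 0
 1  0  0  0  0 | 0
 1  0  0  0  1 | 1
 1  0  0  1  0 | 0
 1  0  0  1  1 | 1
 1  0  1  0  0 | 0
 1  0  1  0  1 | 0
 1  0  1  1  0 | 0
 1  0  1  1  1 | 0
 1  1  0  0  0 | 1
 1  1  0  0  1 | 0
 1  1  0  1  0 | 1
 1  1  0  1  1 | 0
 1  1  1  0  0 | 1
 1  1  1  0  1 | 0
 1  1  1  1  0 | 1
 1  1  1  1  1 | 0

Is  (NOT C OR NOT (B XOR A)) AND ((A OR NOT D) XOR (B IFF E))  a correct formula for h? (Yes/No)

No

Evaluate (NOT C OR NOT (B XOR A)) AND ((A OR NOT D) XOR (B IFF E)) on each row and compare to h:
  A=0, B=0, C=0, D=0, E=0: formula gives 0, h = 0 ✓
  A=0, B=0, C=0, D=0, E=1: formula gives 1, h = 1 ✓
  A=0, B=0, C=0, D=1, E=0: formula gives 1, h = 1 ✓
  A=0, B=0, C=0, D=1, E=1: formula gives 0, h = 0 ✓
  …
  A=0, B=1, C=0, D=0, E=1: formula gives 0, but h = 1 ✗
A single disagreement suffices: at (0,1,0,0,1) they differ, so the formula does not compute h.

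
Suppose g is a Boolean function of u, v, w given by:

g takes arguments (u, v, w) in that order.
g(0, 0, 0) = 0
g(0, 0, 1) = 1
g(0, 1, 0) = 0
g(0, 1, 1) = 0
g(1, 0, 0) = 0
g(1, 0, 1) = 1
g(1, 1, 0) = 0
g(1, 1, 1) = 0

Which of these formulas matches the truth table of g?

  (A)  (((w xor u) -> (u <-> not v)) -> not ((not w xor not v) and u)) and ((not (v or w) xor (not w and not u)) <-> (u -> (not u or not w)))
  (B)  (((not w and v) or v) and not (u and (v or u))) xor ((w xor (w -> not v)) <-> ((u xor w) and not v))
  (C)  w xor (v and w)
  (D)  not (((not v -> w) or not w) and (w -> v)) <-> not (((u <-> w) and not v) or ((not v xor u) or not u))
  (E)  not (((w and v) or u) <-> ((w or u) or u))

(A) disagrees with g on (0,0,1) (formula → 0, table → 1); rule it out.
(B) disagrees with g on (0,0,1) (formula → 0, table → 1); rule it out.
(D) disagrees with g on (0,0,0) (formula → 1, table → 0); rule it out.
(E) disagrees with g on (1,0,1) (formula → 0, table → 1); rule it out.
That leaves (C). Evaluating it on every row reproduces the table of g exactly.

C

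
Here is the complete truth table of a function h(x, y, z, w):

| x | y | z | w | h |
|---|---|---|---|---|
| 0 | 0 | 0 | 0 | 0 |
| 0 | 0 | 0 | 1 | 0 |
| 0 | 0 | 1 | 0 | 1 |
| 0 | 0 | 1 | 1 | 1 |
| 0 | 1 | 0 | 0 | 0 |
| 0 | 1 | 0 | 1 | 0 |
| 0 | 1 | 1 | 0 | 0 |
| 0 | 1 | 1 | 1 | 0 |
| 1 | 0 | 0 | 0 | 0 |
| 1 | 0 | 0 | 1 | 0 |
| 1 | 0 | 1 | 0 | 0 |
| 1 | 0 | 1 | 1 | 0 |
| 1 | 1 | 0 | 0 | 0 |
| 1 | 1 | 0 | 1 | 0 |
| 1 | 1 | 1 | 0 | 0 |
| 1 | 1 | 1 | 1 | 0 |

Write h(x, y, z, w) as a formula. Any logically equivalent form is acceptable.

h(x, y, z, w) = (((~x & ~y) & z) & ~w) | (((~x & ~y) & z) & w)

The 1-rows are (0,0,1,0), (0,0,1,1). Each contributes one minterm — ¬x·¬y·z·¬w; ¬x·¬y·z·w — and their disjunction is a sum-of-products form of h.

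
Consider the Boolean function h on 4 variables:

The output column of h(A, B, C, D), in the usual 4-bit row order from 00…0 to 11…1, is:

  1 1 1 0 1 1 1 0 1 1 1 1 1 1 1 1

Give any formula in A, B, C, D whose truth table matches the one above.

h(A, B, C, D) = not ((((not A and not B) and C) and D) or (((not A and B) and C) and D))

The 0-rows are (0,0,1,1), (0,1,1,1). Take each as a conjunction (¬A·¬B·C·D, ¬A·B·C·D), form their disjunction, and complement — that gives a formula that is 1 everywhere h is.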